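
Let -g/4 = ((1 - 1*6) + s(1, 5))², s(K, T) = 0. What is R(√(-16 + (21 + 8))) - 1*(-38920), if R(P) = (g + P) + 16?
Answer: 38836 + √13 ≈ 38840.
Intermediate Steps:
g = -100 (g = -4*((1 - 1*6) + 0)² = -4*((1 - 6) + 0)² = -4*(-5 + 0)² = -4*(-5)² = -4*25 = -100)
R(P) = -84 + P (R(P) = (-100 + P) + 16 = -84 + P)
R(√(-16 + (21 + 8))) - 1*(-38920) = (-84 + √(-16 + (21 + 8))) - 1*(-38920) = (-84 + √(-16 + 29)) + 38920 = (-84 + √13) + 38920 = 38836 + √13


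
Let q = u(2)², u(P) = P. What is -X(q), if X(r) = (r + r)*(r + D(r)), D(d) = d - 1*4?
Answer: -32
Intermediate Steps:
D(d) = -4 + d (D(d) = d - 4 = -4 + d)
q = 4 (q = 2² = 4)
X(r) = 2*r*(-4 + 2*r) (X(r) = (r + r)*(r + (-4 + r)) = (2*r)*(-4 + 2*r) = 2*r*(-4 + 2*r))
-X(q) = -4*4*(-2 + 4) = -4*4*2 = -1*32 = -32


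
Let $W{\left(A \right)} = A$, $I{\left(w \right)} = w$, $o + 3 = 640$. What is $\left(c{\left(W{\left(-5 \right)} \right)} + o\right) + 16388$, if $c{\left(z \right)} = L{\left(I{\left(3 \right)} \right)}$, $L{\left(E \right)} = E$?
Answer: $17028$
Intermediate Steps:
$o = 637$ ($o = -3 + 640 = 637$)
$c{\left(z \right)} = 3$
$\left(c{\left(W{\left(-5 \right)} \right)} + o\right) + 16388 = \left(3 + 637\right) + 16388 = 640 + 16388 = 17028$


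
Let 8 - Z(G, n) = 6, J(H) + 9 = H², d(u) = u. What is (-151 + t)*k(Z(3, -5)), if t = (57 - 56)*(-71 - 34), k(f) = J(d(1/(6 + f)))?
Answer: 2300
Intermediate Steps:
J(H) = -9 + H²
Z(G, n) = 2 (Z(G, n) = 8 - 1*6 = 8 - 6 = 2)
k(f) = -9 + (6 + f)⁻² (k(f) = -9 + (1/(6 + f))² = -9 + (6 + f)⁻²)
t = -105 (t = 1*(-105) = -105)
(-151 + t)*k(Z(3, -5)) = (-151 - 105)*(-9 + (6 + 2)⁻²) = -256*(-9 + 8⁻²) = -256*(-9 + 1/64) = -256*(-575/64) = 2300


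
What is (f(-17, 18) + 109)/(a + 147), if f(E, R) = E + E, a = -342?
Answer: -5/13 ≈ -0.38462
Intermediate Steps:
f(E, R) = 2*E
(f(-17, 18) + 109)/(a + 147) = (2*(-17) + 109)/(-342 + 147) = (-34 + 109)/(-195) = 75*(-1/195) = -5/13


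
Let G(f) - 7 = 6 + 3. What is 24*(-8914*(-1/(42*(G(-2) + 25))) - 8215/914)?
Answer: -11997668/131159 ≈ -91.474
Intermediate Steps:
G(f) = 16 (G(f) = 7 + (6 + 3) = 7 + 9 = 16)
24*(-8914*(-1/(42*(G(-2) + 25))) - 8215/914) = 24*(-8914*(-1/(42*(16 + 25))) - 8215/914) = 24*(-8914/(41*(-42)) - 8215*1/914) = 24*(-8914/(-1722) - 8215/914) = 24*(-8914*(-1/1722) - 8215/914) = 24*(4457/861 - 8215/914) = 24*(-2999417/786954) = -11997668/131159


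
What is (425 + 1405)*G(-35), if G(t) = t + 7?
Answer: -51240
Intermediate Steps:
G(t) = 7 + t
(425 + 1405)*G(-35) = (425 + 1405)*(7 - 35) = 1830*(-28) = -51240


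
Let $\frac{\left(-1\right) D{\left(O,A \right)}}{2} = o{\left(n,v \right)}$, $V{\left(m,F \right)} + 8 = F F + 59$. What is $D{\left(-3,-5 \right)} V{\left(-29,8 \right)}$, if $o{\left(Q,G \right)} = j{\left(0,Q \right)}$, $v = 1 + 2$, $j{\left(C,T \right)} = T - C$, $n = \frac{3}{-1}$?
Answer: $690$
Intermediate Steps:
$n = -3$ ($n = 3 \left(-1\right) = -3$)
$V{\left(m,F \right)} = 51 + F^{2}$ ($V{\left(m,F \right)} = -8 + \left(F F + 59\right) = -8 + \left(F^{2} + 59\right) = -8 + \left(59 + F^{2}\right) = 51 + F^{2}$)
$v = 3$
$o{\left(Q,G \right)} = Q$ ($o{\left(Q,G \right)} = Q - 0 = Q + 0 = Q$)
$D{\left(O,A \right)} = 6$ ($D{\left(O,A \right)} = \left(-2\right) \left(-3\right) = 6$)
$D{\left(-3,-5 \right)} V{\left(-29,8 \right)} = 6 \left(51 + 8^{2}\right) = 6 \left(51 + 64\right) = 6 \cdot 115 = 690$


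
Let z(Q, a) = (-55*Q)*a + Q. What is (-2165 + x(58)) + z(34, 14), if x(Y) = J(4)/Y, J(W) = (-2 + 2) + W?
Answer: -821017/29 ≈ -28311.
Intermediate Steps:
z(Q, a) = Q - 55*Q*a (z(Q, a) = -55*Q*a + Q = Q - 55*Q*a)
J(W) = W (J(W) = 0 + W = W)
x(Y) = 4/Y
(-2165 + x(58)) + z(34, 14) = (-2165 + 4/58) + 34*(1 - 55*14) = (-2165 + 4*(1/58)) + 34*(1 - 770) = (-2165 + 2/29) + 34*(-769) = -62783/29 - 26146 = -821017/29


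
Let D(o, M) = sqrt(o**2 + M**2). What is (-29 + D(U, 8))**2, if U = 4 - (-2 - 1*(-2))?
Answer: 921 - 232*sqrt(5) ≈ 402.23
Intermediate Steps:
U = 4 (U = 4 - (-2 + 2) = 4 - 1*0 = 4 + 0 = 4)
D(o, M) = sqrt(M**2 + o**2)
(-29 + D(U, 8))**2 = (-29 + sqrt(8**2 + 4**2))**2 = (-29 + sqrt(64 + 16))**2 = (-29 + sqrt(80))**2 = (-29 + 4*sqrt(5))**2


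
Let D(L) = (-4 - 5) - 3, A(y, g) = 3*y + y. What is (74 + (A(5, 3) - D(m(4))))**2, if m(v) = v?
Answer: 11236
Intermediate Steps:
A(y, g) = 4*y
D(L) = -12 (D(L) = -9 - 3 = -12)
(74 + (A(5, 3) - D(m(4))))**2 = (74 + (4*5 - 1*(-12)))**2 = (74 + (20 + 12))**2 = (74 + 32)**2 = 106**2 = 11236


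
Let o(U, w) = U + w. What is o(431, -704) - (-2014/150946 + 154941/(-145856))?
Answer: -2993395100339/11008189888 ≈ -271.92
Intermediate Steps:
o(431, -704) - (-2014/150946 + 154941/(-145856)) = (431 - 704) - (-2014/150946 + 154941/(-145856)) = -273 - (-2014*1/150946 + 154941*(-1/145856)) = -273 - (-1007/75473 - 154941/145856) = -273 - 1*(-11840739085/11008189888) = -273 + 11840739085/11008189888 = -2993395100339/11008189888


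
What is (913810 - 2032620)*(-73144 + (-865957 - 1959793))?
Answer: 3243311596140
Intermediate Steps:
(913810 - 2032620)*(-73144 + (-865957 - 1959793)) = -1118810*(-73144 - 2825750) = -1118810*(-2898894) = 3243311596140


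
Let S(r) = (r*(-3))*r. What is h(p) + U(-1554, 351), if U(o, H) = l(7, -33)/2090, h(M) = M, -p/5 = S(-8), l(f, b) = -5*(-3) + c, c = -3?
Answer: 1003206/1045 ≈ 960.01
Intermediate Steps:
l(f, b) = 12 (l(f, b) = -5*(-3) - 3 = 15 - 3 = 12)
S(r) = -3*r**2 (S(r) = (-3*r)*r = -3*r**2)
p = 960 (p = -(-15)*(-8)**2 = -(-15)*64 = -5*(-192) = 960)
U(o, H) = 6/1045 (U(o, H) = 12/2090 = 12*(1/2090) = 6/1045)
h(p) + U(-1554, 351) = 960 + 6/1045 = 1003206/1045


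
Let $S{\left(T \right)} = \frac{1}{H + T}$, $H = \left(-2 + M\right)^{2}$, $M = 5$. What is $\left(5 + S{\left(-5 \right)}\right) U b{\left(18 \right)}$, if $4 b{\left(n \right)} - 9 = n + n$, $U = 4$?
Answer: $\frac{945}{4} \approx 236.25$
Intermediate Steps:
$H = 9$ ($H = \left(-2 + 5\right)^{2} = 3^{2} = 9$)
$S{\left(T \right)} = \frac{1}{9 + T}$
$b{\left(n \right)} = \frac{9}{4} + \frac{n}{2}$ ($b{\left(n \right)} = \frac{9}{4} + \frac{n + n}{4} = \frac{9}{4} + \frac{2 n}{4} = \frac{9}{4} + \frac{n}{2}$)
$\left(5 + S{\left(-5 \right)}\right) U b{\left(18 \right)} = \left(5 + \frac{1}{9 - 5}\right) 4 \left(\frac{9}{4} + \frac{1}{2} \cdot 18\right) = \left(5 + \frac{1}{4}\right) 4 \left(\frac{9}{4} + 9\right) = \left(5 + \frac{1}{4}\right) 4 \cdot \frac{45}{4} = \frac{21}{4} \cdot 4 \cdot \frac{45}{4} = 21 \cdot \frac{45}{4} = \frac{945}{4}$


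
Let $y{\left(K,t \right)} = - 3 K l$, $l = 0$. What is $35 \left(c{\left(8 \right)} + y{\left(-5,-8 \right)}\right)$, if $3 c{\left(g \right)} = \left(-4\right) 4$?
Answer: $- \frac{560}{3} \approx -186.67$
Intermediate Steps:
$y{\left(K,t \right)} = 0$ ($y{\left(K,t \right)} = - 3 K 0 = 0$)
$c{\left(g \right)} = - \frac{16}{3}$ ($c{\left(g \right)} = \frac{\left(-4\right) 4}{3} = \frac{1}{3} \left(-16\right) = - \frac{16}{3}$)
$35 \left(c{\left(8 \right)} + y{\left(-5,-8 \right)}\right) = 35 \left(- \frac{16}{3} + 0\right) = 35 \left(- \frac{16}{3}\right) = - \frac{560}{3}$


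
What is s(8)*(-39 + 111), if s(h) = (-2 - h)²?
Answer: 7200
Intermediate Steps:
s(8)*(-39 + 111) = (2 + 8)²*(-39 + 111) = 10²*72 = 100*72 = 7200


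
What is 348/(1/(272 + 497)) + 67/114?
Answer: 30507835/114 ≈ 2.6761e+5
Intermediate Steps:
348/(1/(272 + 497)) + 67/114 = 348/(1/769) + 67*(1/114) = 348/(1/769) + 67/114 = 348*769 + 67/114 = 267612 + 67/114 = 30507835/114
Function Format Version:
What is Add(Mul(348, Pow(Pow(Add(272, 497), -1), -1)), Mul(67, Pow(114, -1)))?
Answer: Rational(30507835, 114) ≈ 2.6761e+5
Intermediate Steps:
Add(Mul(348, Pow(Pow(Add(272, 497), -1), -1)), Mul(67, Pow(114, -1))) = Add(Mul(348, Pow(Pow(769, -1), -1)), Mul(67, Rational(1, 114))) = Add(Mul(348, Pow(Rational(1, 769), -1)), Rational(67, 114)) = Add(Mul(348, 769), Rational(67, 114)) = Add(267612, Rational(67, 114)) = Rational(30507835, 114)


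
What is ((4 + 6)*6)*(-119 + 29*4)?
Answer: -180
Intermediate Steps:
((4 + 6)*6)*(-119 + 29*4) = (10*6)*(-119 + 116) = 60*(-3) = -180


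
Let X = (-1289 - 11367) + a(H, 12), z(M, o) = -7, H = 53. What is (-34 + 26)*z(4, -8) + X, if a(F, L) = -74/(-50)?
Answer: -314963/25 ≈ -12599.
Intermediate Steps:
a(F, L) = 37/25 (a(F, L) = -74*(-1/50) = 37/25)
X = -316363/25 (X = (-1289 - 11367) + 37/25 = -12656 + 37/25 = -316363/25 ≈ -12655.)
(-34 + 26)*z(4, -8) + X = (-34 + 26)*(-7) - 316363/25 = -8*(-7) - 316363/25 = 56 - 316363/25 = -314963/25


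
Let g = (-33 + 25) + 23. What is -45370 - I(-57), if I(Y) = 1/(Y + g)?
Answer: -1905539/42 ≈ -45370.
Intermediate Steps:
g = 15 (g = -8 + 23 = 15)
I(Y) = 1/(15 + Y) (I(Y) = 1/(Y + 15) = 1/(15 + Y))
-45370 - I(-57) = -45370 - 1/(15 - 57) = -45370 - 1/(-42) = -45370 - 1*(-1/42) = -45370 + 1/42 = -1905539/42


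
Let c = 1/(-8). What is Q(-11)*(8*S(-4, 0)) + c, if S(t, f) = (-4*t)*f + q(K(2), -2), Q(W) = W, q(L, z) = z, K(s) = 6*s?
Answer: 1407/8 ≈ 175.88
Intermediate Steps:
c = -⅛ ≈ -0.12500
S(t, f) = -2 - 4*f*t (S(t, f) = (-4*t)*f - 2 = -4*f*t - 2 = -2 - 4*f*t)
Q(-11)*(8*S(-4, 0)) + c = -88*(-2 - 4*0*(-4)) - ⅛ = -88*(-2 + 0) - ⅛ = -88*(-2) - ⅛ = -11*(-16) - ⅛ = 176 - ⅛ = 1407/8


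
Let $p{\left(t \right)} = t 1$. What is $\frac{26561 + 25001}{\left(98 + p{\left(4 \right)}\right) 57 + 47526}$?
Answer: $\frac{29}{30} \approx 0.96667$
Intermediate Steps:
$p{\left(t \right)} = t$
$\frac{26561 + 25001}{\left(98 + p{\left(4 \right)}\right) 57 + 47526} = \frac{26561 + 25001}{\left(98 + 4\right) 57 + 47526} = \frac{51562}{102 \cdot 57 + 47526} = \frac{51562}{5814 + 47526} = \frac{51562}{53340} = 51562 \cdot \frac{1}{53340} = \frac{29}{30}$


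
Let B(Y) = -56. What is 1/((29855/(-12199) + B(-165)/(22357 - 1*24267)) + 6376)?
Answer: 11650045/74252516967 ≈ 0.00015690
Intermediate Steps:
1/((29855/(-12199) + B(-165)/(22357 - 1*24267)) + 6376) = 1/((29855/(-12199) - 56/(22357 - 1*24267)) + 6376) = 1/((29855*(-1/12199) - 56/(22357 - 24267)) + 6376) = 1/((-29855/12199 - 56/(-1910)) + 6376) = 1/((-29855/12199 - 56*(-1/1910)) + 6376) = 1/((-29855/12199 + 28/955) + 6376) = 1/(-28169953/11650045 + 6376) = 1/(74252516967/11650045) = 11650045/74252516967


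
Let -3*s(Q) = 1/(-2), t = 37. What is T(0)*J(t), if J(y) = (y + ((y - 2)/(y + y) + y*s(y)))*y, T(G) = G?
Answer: 0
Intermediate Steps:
s(Q) = ⅙ (s(Q) = -1/(3*(-2)) = -(-1)/(3*2) = -⅓*(-½) = ⅙)
J(y) = y*(7*y/6 + (-2 + y)/(2*y)) (J(y) = (y + ((y - 2)/(y + y) + y*(⅙)))*y = (y + ((-2 + y)/((2*y)) + y/6))*y = (y + ((-2 + y)*(1/(2*y)) + y/6))*y = (y + ((-2 + y)/(2*y) + y/6))*y = (y + (y/6 + (-2 + y)/(2*y)))*y = (7*y/6 + (-2 + y)/(2*y))*y = y*(7*y/6 + (-2 + y)/(2*y)))
T(0)*J(t) = 0*(-1 + (½)*37 + (7/6)*37²) = 0*(-1 + 37/2 + (7/6)*1369) = 0*(-1 + 37/2 + 9583/6) = 0*(4844/3) = 0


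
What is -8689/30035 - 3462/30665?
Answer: -74085871/184204655 ≈ -0.40219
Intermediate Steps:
-8689/30035 - 3462/30665 = -74085871/184204655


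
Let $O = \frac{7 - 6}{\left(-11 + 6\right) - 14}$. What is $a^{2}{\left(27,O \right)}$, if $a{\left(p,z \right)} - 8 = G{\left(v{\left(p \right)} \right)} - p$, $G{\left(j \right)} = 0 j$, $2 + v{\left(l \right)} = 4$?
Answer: $361$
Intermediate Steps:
$v{\left(l \right)} = 2$ ($v{\left(l \right)} = -2 + 4 = 2$)
$G{\left(j \right)} = 0$
$O = - \frac{1}{19}$ ($O = 1 \frac{1}{-5 - 14} = 1 \frac{1}{-19} = 1 \left(- \frac{1}{19}\right) = - \frac{1}{19} \approx -0.052632$)
$a{\left(p,z \right)} = 8 - p$ ($a{\left(p,z \right)} = 8 + \left(0 - p\right) = 8 - p$)
$a^{2}{\left(27,O \right)} = \left(8 - 27\right)^{2} = \left(-19\right)^{2} = 361$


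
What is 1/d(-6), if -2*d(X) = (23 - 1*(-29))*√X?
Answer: I*√6/156 ≈ 0.015702*I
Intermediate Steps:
d(X) = -26*√X (d(X) = -(23 - 1*(-29))*√X/2 = -(23 + 29)*√X/2 = -26*√X)
1/d(-6) = 1/(-26*I*√6) = I*√6/156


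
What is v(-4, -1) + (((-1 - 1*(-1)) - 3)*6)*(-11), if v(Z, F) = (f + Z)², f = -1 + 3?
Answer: 202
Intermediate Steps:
f = 2
v(Z, F) = (2 + Z)²
v(-4, -1) + (((-1 - 1*(-1)) - 3)*6)*(-11) = (2 - 4)² + (((-1 - 1*(-1)) - 3)*6)*(-11) = (-2)² + (((-1 + 1) - 3)*6)*(-11) = 4 + ((0 - 3)*6)*(-11) = 4 - 3*6*(-11) = 4 - 18*(-11) = 4 + 198 = 202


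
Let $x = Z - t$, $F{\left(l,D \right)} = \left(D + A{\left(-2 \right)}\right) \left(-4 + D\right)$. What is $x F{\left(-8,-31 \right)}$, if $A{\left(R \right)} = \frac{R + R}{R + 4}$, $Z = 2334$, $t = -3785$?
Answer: $7067445$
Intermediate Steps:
$A{\left(R \right)} = \frac{2 R}{4 + R}$
$F{\left(l,D \right)} = \left(-4 + D\right) \left(-2 + D\right)$ ($F{\left(l,D \right)} = \left(D + 2 \left(-2\right) \frac{1}{4 - 2}\right) \left(-4 + D\right) = \left(D + 2 \left(-2\right) \frac{1}{2}\right) \left(-4 + D\right) = \left(D - 2\right) \left(-4 + D\right) = \left(-2 + D\right) \left(-4 + D\right) = \left(-4 + D\right) \left(-2 + D\right)$)
$x = 6119$ ($x = 2334 - -3785 = 2334 + 3785 = 6119$)
$x F{\left(-8,-31 \right)} = 6119 \left(8 + \left(-31\right)^{2} - -186\right) = 6119 \left(8 + 961 + 186\right) = 6119 \cdot 1155 = 7067445$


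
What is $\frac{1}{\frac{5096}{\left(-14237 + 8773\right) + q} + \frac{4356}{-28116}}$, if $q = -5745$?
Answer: $- \frac{795839}{485115} \approx -1.6405$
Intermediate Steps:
$\frac{1}{\frac{5096}{\left(-14237 + 8773\right) + q} + \frac{4356}{-28116}} = \frac{1}{\frac{5096}{\left(-14237 + 8773\right) - 5745} + \frac{4356}{-28116}} = \frac{1}{\frac{5096}{-5464 - 5745} + 4356 \left(- \frac{1}{28116}\right)} = \frac{1}{\frac{5096}{-11209} - \frac{11}{71}} = \frac{1}{5096 \left(- \frac{1}{11209}\right) - \frac{11}{71}} = \frac{1}{- \frac{5096}{11209} - \frac{11}{71}} = \frac{1}{- \frac{485115}{795839}} = - \frac{795839}{485115}$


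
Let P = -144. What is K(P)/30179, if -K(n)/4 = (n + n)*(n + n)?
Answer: -331776/30179 ≈ -10.994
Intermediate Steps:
K(n) = -16*n² (K(n) = -4*(n + n)*(n + n) = -4*2*n*2*n = -16*n²)
K(P)/30179 = -16*(-144)²/30179 = -16*20736*(1/30179) = -331776*1/30179 = -331776/30179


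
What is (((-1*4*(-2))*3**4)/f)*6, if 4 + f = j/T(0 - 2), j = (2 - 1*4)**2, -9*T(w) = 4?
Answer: -3888/13 ≈ -299.08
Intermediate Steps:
T(w) = -4/9 (T(w) = -1/9*4 = -4/9)
j = 4 (j = (2 - 4)**2 = (-2)**2 = 4)
f = -13 (f = -4 + 4/(-4/9) = -4 + 4*(-9/4) = -4 - 9 = -13)
(((-1*4*(-2))*3**4)/f)*6 = (((-1*4*(-2))*3**4)/(-13))*6 = ((-4*(-2)*81)*(-1/13))*6 = ((8*81)*(-1/13))*6 = (648*(-1/13))*6 = -648/13*6 = -3888/13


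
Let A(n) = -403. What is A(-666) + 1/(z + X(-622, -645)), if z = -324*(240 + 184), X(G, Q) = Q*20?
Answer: -60561229/150276 ≈ -403.00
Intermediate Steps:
X(G, Q) = 20*Q
z = -137376 (z = -324*424 = -137376)
A(-666) + 1/(z + X(-622, -645)) = -403 + 1/(-137376 + 20*(-645)) = -403 + 1/(-137376 - 12900) = -403 + 1/(-150276) = -403 - 1/150276 = -60561229/150276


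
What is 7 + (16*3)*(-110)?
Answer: -5273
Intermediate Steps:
7 + (16*3)*(-110) = 7 + 48*(-110) = 7 - 5280 = -5273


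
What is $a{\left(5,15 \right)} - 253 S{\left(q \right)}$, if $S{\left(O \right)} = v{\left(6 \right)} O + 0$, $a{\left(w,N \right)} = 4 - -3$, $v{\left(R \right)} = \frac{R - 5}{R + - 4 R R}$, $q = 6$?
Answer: $18$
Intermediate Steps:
$v{\left(R \right)} = \frac{-5 + R}{R - 4 R^{2}}$
$a{\left(w,N \right)} = 7$ ($a{\left(w,N \right)} = 4 + 3 = 7$)
$S{\left(O \right)} = - \frac{O}{138}$ ($S{\left(O \right)} = \frac{5 - 6}{6 \left(-1 + 4 \cdot 6\right)} O + 0 = \frac{5 - 6}{6 \left(-1 + 24\right)} O + 0 = \frac{1}{6} \cdot \frac{1}{23} \left(-1\right) O + 0 = - \frac{O}{138} + 0 = - \frac{O}{138}$)
$a{\left(5,15 \right)} - 253 S{\left(q \right)} = 7 - 253 \left(\left(- \frac{1}{138}\right) 6\right) = 7 - -11 = 7 + 11 = 18$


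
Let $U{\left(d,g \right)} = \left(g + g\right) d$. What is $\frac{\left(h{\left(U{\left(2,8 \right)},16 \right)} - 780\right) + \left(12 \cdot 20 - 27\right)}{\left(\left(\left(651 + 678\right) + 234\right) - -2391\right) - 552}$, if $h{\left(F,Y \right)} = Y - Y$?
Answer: $- \frac{1}{6} \approx -0.16667$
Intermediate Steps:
$U{\left(d,g \right)} = 2 d g$ ($U{\left(d,g \right)} = 2 g d = 2 d g$)
$h{\left(F,Y \right)} = 0$
$\frac{\left(h{\left(U{\left(2,8 \right)},16 \right)} - 780\right) + \left(12 \cdot 20 - 27\right)}{\left(\left(\left(651 + 678\right) + 234\right) - -2391\right) - 552} = \frac{\left(0 - 780\right) + \left(12 \cdot 20 - 27\right)}{\left(\left(\left(651 + 678\right) + 234\right) - -2391\right) - 552} = \frac{\left(0 - 780\right) + \left(240 - 27\right)}{\left(\left(1329 + 234\right) + 2391\right) - 552} = \frac{-780 + 213}{\left(1563 + 2391\right) - 552} = - \frac{567}{3954 - 552} = - \frac{567}{3402} = \left(-567\right) \frac{1}{3402} = - \frac{1}{6}$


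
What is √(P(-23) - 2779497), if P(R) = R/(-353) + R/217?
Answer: 5*I*√652371659145913/76601 ≈ 1667.2*I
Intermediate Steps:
P(R) = 136*R/76601 (P(R) = R*(-1/353) + R*(1/217) = -R/353 + R/217 = 136*R/76601)
√(P(-23) - 2779497) = √((136/76601)*(-23) - 2779497) = √(-3128/76601 - 2779497) = √(-212912252825/76601) = 5*I*√652371659145913/76601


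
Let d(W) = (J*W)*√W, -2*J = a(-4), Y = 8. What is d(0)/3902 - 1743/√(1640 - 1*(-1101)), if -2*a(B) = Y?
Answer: -1743*√2741/2741 ≈ -33.292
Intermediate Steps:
a(B) = -4 (a(B) = -½*8 = -4)
J = 2 (J = -½*(-4) = 2)
d(W) = 2*W^(3/2) (d(W) = (2*W)*√W = 2*W^(3/2))
d(0)/3902 - 1743/√(1640 - 1*(-1101)) = (2*0^(3/2))/3902 - 1743/√(1640 - 1*(-1101)) = (2*0)*(1/3902) - 1743/√(1640 + 1101) = 0*(1/3902) - 1743*√2741/2741 = 0 - 1743*√2741/2741 = -1743*√2741/2741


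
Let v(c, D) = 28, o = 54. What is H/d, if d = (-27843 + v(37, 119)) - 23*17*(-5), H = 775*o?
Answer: -1395/862 ≈ -1.6183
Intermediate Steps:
H = 41850 (H = 775*54 = 41850)
d = -25860 (d = (-27843 + 28) - 23*17*(-5) = -27815 - 391*(-5) = -27815 + 1955 = -25860)
H/d = 41850/(-25860) = 41850*(-1/25860) = -1395/862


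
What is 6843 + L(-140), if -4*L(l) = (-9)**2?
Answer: 27291/4 ≈ 6822.8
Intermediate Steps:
L(l) = -81/4 (L(l) = -1/4*(-9)**2 = -1/4*81 = -81/4)
6843 + L(-140) = 6843 - 81/4 = 27291/4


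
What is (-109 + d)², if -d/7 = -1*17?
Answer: 100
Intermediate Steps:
d = 119 (d = -(-7)*17 = -7*(-17) = 119)
(-109 + d)² = (-109 + 119)² = 10² = 100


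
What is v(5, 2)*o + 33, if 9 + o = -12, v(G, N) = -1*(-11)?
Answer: -198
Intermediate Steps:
v(G, N) = 11
o = -21 (o = -9 - 12 = -21)
v(5, 2)*o + 33 = 11*(-21) + 33 = -231 + 33 = -198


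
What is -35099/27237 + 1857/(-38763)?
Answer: -156791294/117309759 ≈ -1.3366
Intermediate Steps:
-35099/27237 + 1857/(-38763) = -35099*1/27237 + 1857*(-1/38763) = -35099/27237 - 619/12921 = -156791294/117309759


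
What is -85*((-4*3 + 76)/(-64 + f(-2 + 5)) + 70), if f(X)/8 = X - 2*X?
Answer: -64770/11 ≈ -5888.2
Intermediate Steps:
f(X) = -8*X (f(X) = 8*(X - 2*X) = 8*(-X) = -8*X)
-85*((-4*3 + 76)/(-64 + f(-2 + 5)) + 70) = -85*((-4*3 + 76)/(-64 - 8*(-2 + 5)) + 70) = -85*((-12 + 76)/(-64 - 8*3) + 70) = -85*(64/(-64 - 24) + 70) = -85*(64/(-88) + 70) = -85*(64*(-1/88) + 70) = -85*(-8/11 + 70) = -85*762/11 = -64770/11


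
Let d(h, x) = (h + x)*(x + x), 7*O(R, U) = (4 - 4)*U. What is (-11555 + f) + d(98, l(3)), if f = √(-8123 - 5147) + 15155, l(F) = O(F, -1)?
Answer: 3600 + I*√13270 ≈ 3600.0 + 115.2*I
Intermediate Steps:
O(R, U) = 0 (O(R, U) = ((4 - 4)*U)/7 = (0*U)/7 = (⅐)*0 = 0)
l(F) = 0
f = 15155 + I*√13270 (f = √(-13270) + 15155 = I*√13270 + 15155 = 15155 + I*√13270 ≈ 15155.0 + 115.2*I)
d(h, x) = 2*x*(h + x) (d(h, x) = (h + x)*(2*x) = 2*x*(h + x))
(-11555 + f) + d(98, l(3)) = (-11555 + (15155 + I*√13270)) + 2*0*(98 + 0) = (3600 + I*√13270) + 2*0*98 = (3600 + I*√13270) + 0 = 3600 + I*√13270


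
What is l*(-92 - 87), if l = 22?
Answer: -3938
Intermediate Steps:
l*(-92 - 87) = 22*(-92 - 87) = 22*(-179) = -3938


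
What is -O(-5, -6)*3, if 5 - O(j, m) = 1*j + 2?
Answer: -24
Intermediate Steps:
O(j, m) = 3 - j (O(j, m) = 5 - (1*j + 2) = 5 - (j + 2) = 5 - (2 + j) = 5 + (-2 - j) = 3 - j)
-O(-5, -6)*3 = -(3 - 1*(-5))*3 = -(3 + 5)*3 = -1*8*3 = -8*3 = -24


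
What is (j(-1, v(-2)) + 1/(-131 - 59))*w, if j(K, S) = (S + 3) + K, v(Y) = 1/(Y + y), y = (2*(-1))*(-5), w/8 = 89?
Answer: 143379/95 ≈ 1509.3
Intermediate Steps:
w = 712 (w = 8*89 = 712)
y = 10 (y = -2*(-5) = 10)
v(Y) = 1/(10 + Y) (v(Y) = 1/(Y + 10) = 1/(10 + Y))
j(K, S) = 3 + K + S (j(K, S) = (3 + S) + K = 3 + K + S)
(j(-1, v(-2)) + 1/(-131 - 59))*w = ((3 - 1 + 1/(10 - 2)) + 1/(-131 - 59))*712 = ((3 - 1 + 1/8) + 1/(-190))*712 = ((3 - 1 + ⅛) - 1/190)*712 = (17/8 - 1/190)*712 = (1611/760)*712 = 143379/95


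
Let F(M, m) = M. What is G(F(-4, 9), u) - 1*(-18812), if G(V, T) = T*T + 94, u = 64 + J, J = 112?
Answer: 49882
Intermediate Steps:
u = 176 (u = 64 + 112 = 176)
G(V, T) = 94 + T**2 (G(V, T) = T**2 + 94 = 94 + T**2)
G(F(-4, 9), u) - 1*(-18812) = (94 + 176**2) - 1*(-18812) = (94 + 30976) + 18812 = 31070 + 18812 = 49882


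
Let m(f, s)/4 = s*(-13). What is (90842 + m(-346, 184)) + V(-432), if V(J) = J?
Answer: 80842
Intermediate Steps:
m(f, s) = -52*s (m(f, s) = 4*(s*(-13)) = 4*(-13*s) = -52*s)
(90842 + m(-346, 184)) + V(-432) = (90842 - 52*184) - 432 = (90842 - 9568) - 432 = 81274 - 432 = 80842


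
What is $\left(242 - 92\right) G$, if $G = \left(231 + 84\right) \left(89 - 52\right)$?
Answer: $1748250$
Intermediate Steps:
$G = 11655$ ($G = 315 \cdot 37 = 11655$)
$\left(242 - 92\right) G = \left(242 - 92\right) 11655 = 150 \cdot 11655 = 1748250$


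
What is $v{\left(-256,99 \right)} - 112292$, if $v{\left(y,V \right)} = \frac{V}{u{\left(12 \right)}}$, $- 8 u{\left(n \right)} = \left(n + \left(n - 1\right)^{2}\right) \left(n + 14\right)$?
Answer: $- \frac{194153264}{1729} \approx -1.1229 \cdot 10^{5}$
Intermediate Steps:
$u{\left(n \right)} = - \frac{\left(14 + n\right) \left(n + \left(-1 + n\right)^{2}\right)}{8}$ ($u{\left(n \right)} = - \frac{\left(n + \left(n - 1\right)^{2}\right) \left(n + 14\right)}{8} = - \frac{\left(n + \left(-1 + n\right)^{2}\right) \left(14 + n\right)}{8} = - \frac{\left(14 + n\right) \left(n + \left(-1 + n\right)^{2}\right)}{8}$)
$v{\left(y,V \right)} = - \frac{4 V}{1729}$ ($v{\left(y,V \right)} = \frac{V}{- \frac{7}{4} - \frac{13 \cdot 12^{2}}{8} - \frac{12^{3}}{8} + \frac{13}{8} \cdot 12} = \frac{V}{- \frac{7}{4} - 234 - 216 + \frac{39}{2}} = \frac{V}{- \frac{1729}{4}} = V \left(- \frac{4}{1729}\right) = - \frac{4 V}{1729}$)
$v{\left(-256,99 \right)} - 112292 = \left(- \frac{4}{1729}\right) 99 - 112292 = - \frac{396}{1729} - 112292 = - \frac{194153264}{1729}$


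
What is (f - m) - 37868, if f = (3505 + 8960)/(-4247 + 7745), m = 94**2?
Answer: -54452709/1166 ≈ -46700.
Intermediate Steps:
m = 8836
f = 4155/1166 (f = 12465/3498 = 12465*(1/3498) = 4155/1166 ≈ 3.5635)
(f - m) - 37868 = (4155/1166 - 1*8836) - 37868 = (4155/1166 - 8836) - 37868 = -10298621/1166 - 37868 = -54452709/1166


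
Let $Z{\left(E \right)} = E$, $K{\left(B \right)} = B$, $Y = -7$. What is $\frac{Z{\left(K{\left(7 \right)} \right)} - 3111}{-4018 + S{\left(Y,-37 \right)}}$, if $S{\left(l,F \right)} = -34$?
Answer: $\frac{776}{1013} \approx 0.76604$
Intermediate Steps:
$\frac{Z{\left(K{\left(7 \right)} \right)} - 3111}{-4018 + S{\left(Y,-37 \right)}} = \frac{7 - 3111}{-4018 - 34} = - \frac{3104}{-4052} = \left(-3104\right) \left(- \frac{1}{4052}\right) = \frac{776}{1013}$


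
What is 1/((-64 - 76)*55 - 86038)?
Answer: -1/93738 ≈ -1.0668e-5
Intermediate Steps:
1/((-64 - 76)*55 - 86038) = 1/(-140*55 - 86038) = 1/(-7700 - 86038) = 1/(-93738) = -1/93738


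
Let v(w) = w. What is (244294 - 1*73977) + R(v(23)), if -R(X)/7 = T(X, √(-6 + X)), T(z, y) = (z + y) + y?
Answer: 170156 - 14*√17 ≈ 1.7010e+5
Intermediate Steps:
T(z, y) = z + 2*y (T(z, y) = (y + z) + y = z + 2*y)
R(X) = -14*√(-6 + X) - 7*X (R(X) = -7*(X + 2*√(-6 + X)) = -14*√(-6 + X) - 7*X)
(244294 - 1*73977) + R(v(23)) = (244294 - 1*73977) + (-14*√(-6 + 23) - 7*23) = (244294 - 73977) + (-14*√17 - 161) = 170317 + (-161 - 14*√17) = 170156 - 14*√17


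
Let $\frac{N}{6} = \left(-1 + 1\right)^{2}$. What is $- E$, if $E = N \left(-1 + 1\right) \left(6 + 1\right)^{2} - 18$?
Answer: $18$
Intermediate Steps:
$N = 0$ ($N = 6 \left(-1 + 1\right)^{2} = 6 \cdot 0^{2} = 6 \cdot 0 = 0$)
$E = -18$ ($E = 0 \left(-1 + 1\right) \left(6 + 1\right)^{2} - 18 = 0 \cdot 0 \cdot 7^{2} - 18 = 0 \cdot 49 - 18 = 0 - 18 = -18$)
$- E = \left(-1\right) \left(-18\right) = 18$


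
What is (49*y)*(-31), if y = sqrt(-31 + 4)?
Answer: -4557*I*sqrt(3) ≈ -7893.0*I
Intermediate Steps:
y = 3*I*sqrt(3) (y = sqrt(-27) = 3*I*sqrt(3) ≈ 5.1962*I)
(49*y)*(-31) = (49*(3*I*sqrt(3)))*(-31) = (147*I*sqrt(3))*(-31) = -4557*I*sqrt(3)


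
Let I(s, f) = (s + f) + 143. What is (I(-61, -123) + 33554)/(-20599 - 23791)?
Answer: -33513/44390 ≈ -0.75497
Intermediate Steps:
I(s, f) = 143 + f + s (I(s, f) = (f + s) + 143 = 143 + f + s)
(I(-61, -123) + 33554)/(-20599 - 23791) = ((143 - 123 - 61) + 33554)/(-20599 - 23791) = (-41 + 33554)/(-44390) = 33513*(-1/44390) = -33513/44390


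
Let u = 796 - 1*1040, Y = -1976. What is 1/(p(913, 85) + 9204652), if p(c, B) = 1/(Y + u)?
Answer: 2220/20434327439 ≈ 1.0864e-7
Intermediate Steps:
u = -244 (u = 796 - 1040 = -244)
p(c, B) = -1/2220 (p(c, B) = 1/(-1976 - 244) = 1/(-2220) = -1/2220)
1/(p(913, 85) + 9204652) = 1/(-1/2220 + 9204652) = 1/(20434327439/2220) = 2220/20434327439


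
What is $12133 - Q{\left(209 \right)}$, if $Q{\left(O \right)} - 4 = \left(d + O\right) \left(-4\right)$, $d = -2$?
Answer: $12957$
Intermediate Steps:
$Q{\left(O \right)} = 12 - 4 O$ ($Q{\left(O \right)} = 4 + \left(-2 + O\right) \left(-4\right) = 4 - \left(-8 + 4 O\right) = 12 - 4 O$)
$12133 - Q{\left(209 \right)} = 12133 - \left(12 - 836\right) = 12133 - -824 = 12133 + 824 = 12957$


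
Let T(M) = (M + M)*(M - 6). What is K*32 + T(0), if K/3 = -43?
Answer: -4128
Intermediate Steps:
K = -129 (K = 3*(-43) = -129)
T(M) = 2*M*(-6 + M) (T(M) = (2*M)*(-6 + M) = 2*M*(-6 + M))
K*32 + T(0) = -129*32 + 2*0*(-6 + 0) = -4128 + 2*0*(-6) = -4128 + 0 = -4128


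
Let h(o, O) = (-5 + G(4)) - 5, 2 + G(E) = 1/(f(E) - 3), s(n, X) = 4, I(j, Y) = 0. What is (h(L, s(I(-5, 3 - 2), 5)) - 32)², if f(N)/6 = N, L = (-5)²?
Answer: 851929/441 ≈ 1931.8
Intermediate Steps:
L = 25
f(N) = 6*N
G(E) = -2 + 1/(-3 + 6*E) (G(E) = -2 + 1/(6*E - 3) = -2 + 1/(-3 + 6*E))
h(o, O) = -251/21 (h(o, O) = (-5 + (7 - 12*4)/(3*(-1 + 2*4))) - 5 = (-5 + (7 - 48)/(3*(-1 + 8))) - 5 = (-5 + (⅓)*(-41)/7) - 5 = (-5 + (⅓)*(⅐)*(-41)) - 5 = (-5 - 41/21) - 5 = -146/21 - 5 = -251/21)
(h(L, s(I(-5, 3 - 2), 5)) - 32)² = (-251/21 - 32)² = (-923/21)² = 851929/441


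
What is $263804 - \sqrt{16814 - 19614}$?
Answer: $263804 - 20 i \sqrt{7} \approx 2.638 \cdot 10^{5} - 52.915 i$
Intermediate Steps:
$263804 - \sqrt{16814 - 19614} = 263804 - \sqrt{-2800} = 263804 - 20 i \sqrt{7}$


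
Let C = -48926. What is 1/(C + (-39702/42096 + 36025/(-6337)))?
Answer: -44460392/2175563822321 ≈ -2.0436e-5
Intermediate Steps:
1/(C + (-39702/42096 + 36025/(-6337))) = 1/(-48926 + (-39702/42096 + 36025/(-6337))) = 1/(-48926 + (-39702*1/42096 + 36025*(-1/6337))) = 1/(-48926 + (-6617/7016 - 36025/6337)) = 1/(-48926 - 294683329/44460392) = 1/(-2175563822321/44460392) = -44460392/2175563822321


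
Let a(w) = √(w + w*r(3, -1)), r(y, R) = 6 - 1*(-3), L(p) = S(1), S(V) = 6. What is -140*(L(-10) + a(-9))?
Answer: -840 - 420*I*√10 ≈ -840.0 - 1328.2*I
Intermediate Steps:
L(p) = 6
r(y, R) = 9 (r(y, R) = 6 + 3 = 9)
a(w) = √10*√w (a(w) = √(w + w*9) = √(w + 9*w) = √(10*w) = √10*√w)
-140*(L(-10) + a(-9)) = -140*(6 + √10*√(-9)) = -140*(6 + √10*(3*I)) = -140*(6 + 3*I*√10) = -840 - 420*I*√10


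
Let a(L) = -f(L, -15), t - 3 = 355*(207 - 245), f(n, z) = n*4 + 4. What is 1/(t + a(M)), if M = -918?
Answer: -1/9819 ≈ -0.00010184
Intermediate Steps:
f(n, z) = 4 + 4*n (f(n, z) = 4*n + 4 = 4 + 4*n)
t = -13487 (t = 3 + 355*(207 - 245) = 3 + 355*(-38) = 3 - 13490 = -13487)
a(L) = -4 - 4*L (a(L) = -(4 + 4*L) = -4 - 4*L)
1/(t + a(M)) = 1/(-13487 + (-4 - 4*(-918))) = 1/(-13487 + (-4 + 3672)) = 1/(-13487 + 3668) = 1/(-9819) = -1/9819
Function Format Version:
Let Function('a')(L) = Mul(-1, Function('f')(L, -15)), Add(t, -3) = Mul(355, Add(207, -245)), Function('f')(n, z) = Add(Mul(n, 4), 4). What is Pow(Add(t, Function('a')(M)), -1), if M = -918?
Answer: Rational(-1, 9819) ≈ -0.00010184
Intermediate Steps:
Function('f')(n, z) = Add(4, Mul(4, n)) (Function('f')(n, z) = Add(Mul(4, n), 4) = Add(4, Mul(4, n)))
t = -13487 (t = Add(3, Mul(355, Add(207, -245))) = Add(3, Mul(355, -38)) = Add(3, -13490) = -13487)
Function('a')(L) = Add(-4, Mul(-4, L)) (Function('a')(L) = Mul(-1, Add(4, Mul(4, L))) = Add(-4, Mul(-4, L)))
Pow(Add(t, Function('a')(M)), -1) = Pow(Add(-13487, Add(-4, Mul(-4, -918))), -1) = Pow(Add(-13487, Add(-4, 3672)), -1) = Pow(Add(-13487, 3668), -1) = Pow(-9819, -1) = Rational(-1, 9819)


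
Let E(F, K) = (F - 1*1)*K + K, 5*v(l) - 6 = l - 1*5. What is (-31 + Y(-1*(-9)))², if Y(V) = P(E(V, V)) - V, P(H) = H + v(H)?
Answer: 82369/25 ≈ 3294.8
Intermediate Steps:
v(l) = ⅕ + l/5 (v(l) = 6/5 + (l - 1*5)/5 = 6/5 + (l - 5)/5 = 6/5 + (-5 + l)/5 = 6/5 + (-1 + l/5) = ⅕ + l/5)
E(F, K) = K + K*(-1 + F) (E(F, K) = (F - 1)*K + K = (-1 + F)*K + K = K*(-1 + F) + K = K + K*(-1 + F))
P(H) = ⅕ + 6*H/5 (P(H) = H + (⅕ + H/5) = ⅕ + 6*H/5)
Y(V) = ⅕ - V + 6*V²/5 (Y(V) = (⅕ + 6*(V*V)/5) - V = (⅕ + 6*V²/5) - V = ⅕ - V + 6*V²/5)
(-31 + Y(-1*(-9)))² = (-31 + (⅕ - (-1)*(-9) + 6*(-1*(-9))²/5))² = (-31 + (⅕ - 1*9 + (6/5)*9²))² = (-31 + (⅕ - 9 + (6/5)*81))² = (-31 + (⅕ - 9 + 486/5))² = (-31 + 442/5)² = (287/5)² = 82369/25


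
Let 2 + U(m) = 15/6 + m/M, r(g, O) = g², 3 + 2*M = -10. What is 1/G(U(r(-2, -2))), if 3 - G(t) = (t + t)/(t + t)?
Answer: ½ ≈ 0.50000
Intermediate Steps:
M = -13/2 (M = -3/2 + (½)*(-10) = -3/2 - 5 = -13/2 ≈ -6.5000)
U(m) = ½ - 2*m/13 (U(m) = -2 + (15/6 + m/(-13/2)) = -2 + (15*(⅙) + m*(-2/13)) = -2 + (5/2 - 2*m/13) = ½ - 2*m/13)
G(t) = 2 (G(t) = 3 - (t + t)/(t + t) = 3 - 2*t/(2*t) = 3 - 2*t*1/(2*t) = 3 - 1*1 = 3 - 1 = 2)
1/G(U(r(-2, -2))) = 1/2 = ½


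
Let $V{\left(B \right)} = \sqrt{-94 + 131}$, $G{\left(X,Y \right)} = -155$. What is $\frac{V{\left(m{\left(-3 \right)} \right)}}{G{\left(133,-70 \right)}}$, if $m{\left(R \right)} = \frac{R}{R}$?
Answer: $- \frac{\sqrt{37}}{155} \approx -0.039244$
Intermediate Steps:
$m{\left(R \right)} = 1$
$V{\left(B \right)} = \sqrt{37}$
$\frac{V{\left(m{\left(-3 \right)} \right)}}{G{\left(133,-70 \right)}} = \frac{\sqrt{37}}{-155} = \sqrt{37} \left(- \frac{1}{155}\right) = - \frac{\sqrt{37}}{155}$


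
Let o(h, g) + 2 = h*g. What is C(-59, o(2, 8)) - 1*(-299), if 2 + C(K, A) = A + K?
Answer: 252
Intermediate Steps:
o(h, g) = -2 + g*h (o(h, g) = -2 + h*g = -2 + g*h)
C(K, A) = -2 + A + K (C(K, A) = -2 + (A + K) = -2 + A + K)
C(-59, o(2, 8)) - 1*(-299) = (-2 + (-2 + 8*2) - 59) - 1*(-299) = (-2 + (-2 + 16) - 59) + 299 = (-2 + 14 - 59) + 299 = -47 + 299 = 252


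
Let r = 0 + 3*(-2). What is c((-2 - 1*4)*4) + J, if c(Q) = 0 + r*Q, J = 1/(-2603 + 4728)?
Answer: 306001/2125 ≈ 144.00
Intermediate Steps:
r = -6 (r = 0 - 6 = -6)
J = 1/2125 ≈ 0.00047059
c(Q) = -6*Q (c(Q) = 0 - 6*Q = -6*Q)
c((-2 - 1*4)*4) + J = -6*(-2 - 1*4)*4 + 1/2125 = -6*(-2 - 4)*4 + 1/2125 = -(-36)*4 + 1/2125 = -6*(-24) + 1/2125 = 144 + 1/2125 = 306001/2125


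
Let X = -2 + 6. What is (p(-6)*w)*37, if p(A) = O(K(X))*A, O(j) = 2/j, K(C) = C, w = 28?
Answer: -3108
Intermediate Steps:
X = 4
p(A) = A/2 (p(A) = (2/4)*A = (2*(¼))*A = A/2)
(p(-6)*w)*37 = (((½)*(-6))*28)*37 = -3*28*37 = -84*37 = -3108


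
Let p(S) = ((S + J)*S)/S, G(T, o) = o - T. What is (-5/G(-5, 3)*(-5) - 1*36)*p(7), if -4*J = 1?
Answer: -7101/32 ≈ -221.91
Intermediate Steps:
J = -¼ (J = -¼*1 = -¼ ≈ -0.25000)
p(S) = -¼ + S (p(S) = ((S - ¼)*S)/S = ((-¼ + S)*S)/S = (S*(-¼ + S))/S = -¼ + S)
(-5/G(-5, 3)*(-5) - 1*36)*p(7) = (-5/(3 - 1*(-5))*(-5) - 1*36)*(-¼ + 7) = (-5/(3 + 5)*(-5) - 36)*(27/4) = (-5/8*(-5) - 36)*(27/4) = (25/8 - 36)*(27/4) = -263/8*27/4 = -7101/32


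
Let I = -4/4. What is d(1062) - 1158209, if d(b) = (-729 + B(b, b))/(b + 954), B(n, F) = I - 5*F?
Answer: -291869423/252 ≈ -1.1582e+6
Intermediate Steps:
I = -1 (I = -4*1/4 = -1)
B(n, F) = -1 - 5*F
d(b) = (-730 - 5*b)/(954 + b) (d(b) = (-729 + (-1 - 5*b))/(b + 954) = (-730 - 5*b)/(954 + b))
d(1062) - 1158209 = 5*(-146 - 1*1062)/(954 + 1062) - 1158209 = 5*(-146 - 1062)/2016 - 1158209 = 5*(1/2016)*(-1208) - 1158209 = -755/252 - 1158209 = -291869423/252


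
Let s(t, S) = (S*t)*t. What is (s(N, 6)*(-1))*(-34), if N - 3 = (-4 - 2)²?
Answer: 310284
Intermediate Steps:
N = 39 (N = 3 + (-4 - 2)² = 3 + (-6)² = 3 + 36 = 39)
s(t, S) = S*t²
(s(N, 6)*(-1))*(-34) = ((6*39²)*(-1))*(-34) = ((6*1521)*(-1))*(-34) = (9126*(-1))*(-34) = -9126*(-34) = 310284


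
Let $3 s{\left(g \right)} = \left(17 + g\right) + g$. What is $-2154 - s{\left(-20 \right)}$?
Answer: $- \frac{6439}{3} \approx -2146.3$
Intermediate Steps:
$s{\left(g \right)} = \frac{17}{3} + \frac{2 g}{3}$ ($s{\left(g \right)} = \frac{\left(17 + g\right) + g}{3} = \frac{17 + 2 g}{3} = \frac{17}{3} + \frac{2 g}{3}$)
$-2154 - s{\left(-20 \right)} = -2154 - \left(\frac{17}{3} + \frac{2}{3} \left(-20\right)\right) = -2154 - \left(\frac{17}{3} - \frac{40}{3}\right) = -2154 - - \frac{23}{3} = -2154 + \frac{23}{3} = - \frac{6439}{3}$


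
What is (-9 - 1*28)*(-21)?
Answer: 777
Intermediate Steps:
(-9 - 1*28)*(-21) = (-9 - 28)*(-21) = -37*(-21) = 777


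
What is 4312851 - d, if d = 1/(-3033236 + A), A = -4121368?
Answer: 30856741016005/7154604 ≈ 4.3128e+6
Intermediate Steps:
d = -1/7154604 (d = 1/(-3033236 - 4121368) = 1/(-7154604) = -1/7154604 ≈ -1.3977e-7)
4312851 - d = 4312851 - 1*(-1/7154604) = 4312851 + 1/7154604 = 30856741016005/7154604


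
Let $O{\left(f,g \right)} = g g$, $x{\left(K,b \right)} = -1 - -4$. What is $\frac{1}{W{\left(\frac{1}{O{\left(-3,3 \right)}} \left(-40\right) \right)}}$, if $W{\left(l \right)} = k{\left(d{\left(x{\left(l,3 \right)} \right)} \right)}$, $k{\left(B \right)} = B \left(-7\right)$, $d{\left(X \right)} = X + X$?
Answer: $- \frac{1}{42} \approx -0.02381$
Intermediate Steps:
$x{\left(K,b \right)} = 3$ ($x{\left(K,b \right)} = -1 + 4 = 3$)
$d{\left(X \right)} = 2 X$
$k{\left(B \right)} = - 7 B$
$O{\left(f,g \right)} = g^{2}$
$W{\left(l \right)} = -42$ ($W{\left(l \right)} = - 7 \cdot 2 \cdot 3 = \left(-7\right) 6 = -42$)
$\frac{1}{W{\left(\frac{1}{O{\left(-3,3 \right)}} \left(-40\right) \right)}} = \frac{1}{-42} = - \frac{1}{42}$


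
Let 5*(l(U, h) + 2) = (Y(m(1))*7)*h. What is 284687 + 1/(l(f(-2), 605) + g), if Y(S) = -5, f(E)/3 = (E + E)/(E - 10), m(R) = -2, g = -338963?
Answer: 97704578399/343200 ≈ 2.8469e+5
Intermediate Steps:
f(E) = 6*E/(-10 + E) (f(E) = 3*((E + E)/(E - 10)) = 3*((2*E)/(-10 + E)) = 3*(2*E/(-10 + E)) = 6*E/(-10 + E))
l(U, h) = -2 - 7*h (l(U, h) = -2 + ((-5*7)*h)/5 = -2 + (-35*h)/5 = -2 - 7*h)
284687 + 1/(l(f(-2), 605) + g) = 284687 + 1/((-2 - 7*605) - 338963) = 284687 + 1/((-2 - 4235) - 338963) = 284687 + 1/(-4237 - 338963) = 284687 + 1/(-343200) = 284687 - 1/343200 = 97704578399/343200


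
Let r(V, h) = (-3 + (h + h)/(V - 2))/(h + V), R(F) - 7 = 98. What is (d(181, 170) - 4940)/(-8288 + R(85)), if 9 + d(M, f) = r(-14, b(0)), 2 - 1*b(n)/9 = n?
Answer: 11315/18704 ≈ 0.60495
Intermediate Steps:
R(F) = 105 (R(F) = 7 + 98 = 105)
b(n) = 18 - 9*n
r(V, h) = (-3 + 2*h/(-2 + V))/(V + h) (r(V, h) = (-3 + (2*h)/(-2 + V))/(V + h) = (-3 + 2*h/(-2 + V))/(V + h))
d(M, f) = -165/16 (d(M, f) = -9 + (6 - 3*(-14) + 2*(18 - 9*0))/((-14)² - 2*(-14) - 2*(18 - 9*0) - 14*(18 - 9*0)) = -9 + (6 + 42 + 2*(18 + 0))/(196 + 28 - 2*(18 + 0) - 14*(18 + 0)) = -9 + (6 + 42 + 2*18)/(196 + 28 - 2*18 - 14*18) = -9 + (6 + 42 + 36)/(196 + 28 - 36 - 252) = -9 + 84/(-64) = -9 - 1/64*84 = -9 - 21/16 = -165/16)
(d(181, 170) - 4940)/(-8288 + R(85)) = (-165/16 - 4940)/(-8288 + 105) = -79205/16/(-8183) = -79205/16*(-1/8183) = 11315/18704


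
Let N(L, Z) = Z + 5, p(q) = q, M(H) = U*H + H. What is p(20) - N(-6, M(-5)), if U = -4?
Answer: 0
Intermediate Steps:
M(H) = -3*H (M(H) = -4*H + H = -3*H)
N(L, Z) = 5 + Z
p(20) - N(-6, M(-5)) = 20 - (5 - 3*(-5)) = 20 - (5 + 15) = 20 - 1*20 = 20 - 20 = 0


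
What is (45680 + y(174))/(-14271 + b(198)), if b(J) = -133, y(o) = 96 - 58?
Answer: -22859/7202 ≈ -3.1740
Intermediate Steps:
y(o) = 38
(45680 + y(174))/(-14271 + b(198)) = (45680 + 38)/(-14271 - 133) = 45718/(-14404) = 45718*(-1/14404) = -22859/7202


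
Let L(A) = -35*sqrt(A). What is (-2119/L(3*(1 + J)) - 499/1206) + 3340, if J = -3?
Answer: 4027541/1206 - 2119*I*sqrt(6)/210 ≈ 3339.6 - 24.717*I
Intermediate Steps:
(-2119/L(3*(1 + J)) - 499/1206) + 3340 = (-2119*(-sqrt(3)/(105*sqrt(1 - 3))) - 499/1206) + 3340 = (-2119*I*sqrt(6)/210 - 499*1/1206) + 3340 = (-2119*I*sqrt(6)/210 - 499/1206) + 3340 = (-499/1206 - 2119*I*sqrt(6)/210) + 3340 = 4027541/1206 - 2119*I*sqrt(6)/210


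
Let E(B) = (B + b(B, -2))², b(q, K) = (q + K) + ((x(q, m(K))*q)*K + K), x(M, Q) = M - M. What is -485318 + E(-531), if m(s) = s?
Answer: 651038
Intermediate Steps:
x(M, Q) = 0
b(q, K) = q + 2*K (b(q, K) = (q + K) + ((0*q)*K + K) = (K + q) + (0*K + K) = (K + q) + (0 + K) = (K + q) + K = q + 2*K)
E(B) = (-4 + 2*B)² (E(B) = (B + (B + 2*(-2)))² = (B + (B - 4))² = (B + (-4 + B))² = (-4 + 2*B)²)
-485318 + E(-531) = -485318 + 4*(2 - 1*(-531))² = -485318 + 4*(2 + 531)² = -485318 + 4*533² = -485318 + 4*284089 = -485318 + 1136356 = 651038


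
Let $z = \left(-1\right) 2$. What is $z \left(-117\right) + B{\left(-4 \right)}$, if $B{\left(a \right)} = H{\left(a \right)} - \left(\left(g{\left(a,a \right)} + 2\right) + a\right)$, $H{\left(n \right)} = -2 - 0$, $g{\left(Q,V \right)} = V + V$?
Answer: $242$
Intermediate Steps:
$g{\left(Q,V \right)} = 2 V$
$H{\left(n \right)} = -2$ ($H{\left(n \right)} = -2 + 0 = -2$)
$B{\left(a \right)} = -4 - 3 a$ ($B{\left(a \right)} = -2 - \left(\left(2 a + 2\right) + a\right) = -2 - \left(\left(2 + 2 a\right) + a\right) = -2 - \left(2 + 3 a\right) = -4 - 3 a$)
$z = -2$
$z \left(-117\right) + B{\left(-4 \right)} = \left(-2\right) \left(-117\right) - -8 = 234 + \left(-4 + 12\right) = 234 + 8 = 242$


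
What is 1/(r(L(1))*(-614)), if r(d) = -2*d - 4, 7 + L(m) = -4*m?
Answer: -1/11052 ≈ -9.0481e-5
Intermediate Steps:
L(m) = -7 - 4*m
r(d) = -4 - 2*d
1/(r(L(1))*(-614)) = 1/((-4 - 2*(-7 - 4*1))*(-614)) = 1/((-4 - 2*(-7 - 4))*(-614)) = 1/((-4 - 2*(-11))*(-614)) = 1/((-4 + 22)*(-614)) = 1/(18*(-614)) = 1/(-11052) = -1/11052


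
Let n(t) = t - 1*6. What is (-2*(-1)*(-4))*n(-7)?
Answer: 104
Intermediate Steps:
n(t) = -6 + t (n(t) = t - 6 = -6 + t)
(-2*(-1)*(-4))*n(-7) = (-2*(-1)*(-4))*(-6 - 7) = (2*(-4))*(-13) = -8*(-13) = 104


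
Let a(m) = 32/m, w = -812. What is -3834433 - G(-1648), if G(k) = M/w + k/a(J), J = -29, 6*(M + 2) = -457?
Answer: -2669804911/696 ≈ -3.8359e+6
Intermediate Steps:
M = -469/6 (M = -2 + (⅙)*(-457) = -2 - 457/6 = -469/6 ≈ -78.167)
G(k) = 67/696 - 29*k/32 (G(k) = -469/6/(-812) + k/((32/(-29))) = -469/6*(-1/812) + k/((32*(-1/29))) = 67/696 + k/(-32/29) = 67/696 + k*(-29/32) = 67/696 - 29*k/32)
-3834433 - G(-1648) = -3834433 - (67/696 - 29/32*(-1648)) = -3834433 - (67/696 + 2987/2) = -3834433 - 1*1039543/696 = -3834433 - 1039543/696 = -2669804911/696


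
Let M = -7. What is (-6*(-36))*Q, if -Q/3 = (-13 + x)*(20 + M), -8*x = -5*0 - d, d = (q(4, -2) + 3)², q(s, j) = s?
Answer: 57915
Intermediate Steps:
d = 49 (d = (4 + 3)² = 7² = 49)
x = 49/8 (x = -(-5*0 - 1*49)/8 = -(0 - 49)/8 = -⅛*(-49) = 49/8 ≈ 6.1250)
Q = 2145/8 (Q = -3*(-13 + 49/8)*(20 - 7) = -(-165)*13/8 = -3*(-715/8) = 2145/8 ≈ 268.13)
(-6*(-36))*Q = -6*(-36)*(2145/8) = 216*(2145/8) = 57915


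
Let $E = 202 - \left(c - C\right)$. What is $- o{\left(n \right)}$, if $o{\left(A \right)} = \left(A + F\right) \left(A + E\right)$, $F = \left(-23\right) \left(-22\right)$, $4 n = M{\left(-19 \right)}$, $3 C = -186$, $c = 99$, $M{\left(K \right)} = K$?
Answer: $- \frac{290725}{16} \approx -18170.0$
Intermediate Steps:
$C = -62$ ($C = \frac{1}{3} \left(-186\right) = -62$)
$n = - \frac{19}{4}$ ($n = \frac{1}{4} \left(-19\right) = - \frac{19}{4} \approx -4.75$)
$F = 506$
$E = 41$ ($E = 202 - \left(99 - -62\right) = 202 - \left(99 + 62\right) = 202 - 161 = 41$)
$o{\left(A \right)} = \left(41 + A\right) \left(506 + A\right)$ ($o{\left(A \right)} = \left(A + 506\right) \left(A + 41\right) = \left(506 + A\right) \left(41 + A\right) = \left(41 + A\right) \left(506 + A\right)$)
$- o{\left(n \right)} = - (20746 + \left(- \frac{19}{4}\right)^{2} + 547 \left(- \frac{19}{4}\right)) = - (20746 + \frac{361}{16} - \frac{10393}{4}) = \left(-1\right) \frac{290725}{16} = - \frac{290725}{16}$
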